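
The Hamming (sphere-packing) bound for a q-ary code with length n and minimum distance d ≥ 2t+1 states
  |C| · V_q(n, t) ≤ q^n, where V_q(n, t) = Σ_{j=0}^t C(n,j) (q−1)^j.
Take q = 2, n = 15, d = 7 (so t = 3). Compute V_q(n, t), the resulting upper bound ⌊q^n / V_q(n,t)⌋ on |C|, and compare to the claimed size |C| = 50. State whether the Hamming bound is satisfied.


V_q(n, t) = 576, q^n = 32768, Hamming bound = 56, |C| = 50 ≤ bound (satisfied).

Step 1: Compute V_q(n, t) = Σ_{j=0}^3 C(n, j) (q−1)^j.
  j = 0: C(15,0)·(1)^0 = 1·1 = 1.
  j = 1: C(15,1)·(1)^1 = 15·1 = 15.
  j = 2: C(15,2)·(1)^2 = 105·1 = 105.
  j = 3: C(15,3)·(1)^3 = 455·1 = 455.
  V_q(n, t) = 1 + 15 + 105 + 455 = 576.
Step 2: q^n = 2^15 = 32768.
Step 3: Hamming bound ⌊q^n / V_q(n,t)⌋ = ⌊32768/576⌋ = 56.
Step 4: Compare |C| = 50 to 56: satisfied.
The claimed |C| lies below the Hamming bound.


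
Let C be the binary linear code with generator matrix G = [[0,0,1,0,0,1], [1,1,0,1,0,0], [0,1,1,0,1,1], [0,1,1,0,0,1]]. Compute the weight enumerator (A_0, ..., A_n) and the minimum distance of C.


Weight distribution: A_0 = 1, A_1 = 2, A_2 = 3, A_3 = 4, A_4 = 3, A_5 = 2, A_6 = 1. Minimum distance d = 1.

Enumerate all 2^4 = 16 messages m ∈ F_2^4.
For each, compute codeword c = mG in F_2^6, then tally its weight.
  m = 0000 → c = 000000, weight = 0.
  m = 1000 → c = 001001, weight = 2.
  m = 0100 → c = 110100, weight = 3.
  m = 1100 → c = 111101, weight = 5.
  m = 0010 → c = 011011, weight = 4.
  m = 1010 → c = 010010, weight = 2.
  m = 0110 → c = 101111, weight = 5.
  m = 1110 → c = 100110, weight = 3.
  m = 0001 → c = 011001, weight = 3.
  m = 1001 → c = 010000, weight = 1.
  m = 0101 → c = 101101, weight = 4.
  m = 1101 → c = 100100, weight = 2.
  m = 0011 → c = 000010, weight = 1.
  m = 1011 → c = 001011, weight = 3.
  m = 0111 → c = 110110, weight = 4.
  m = 1111 → c = 111111, weight = 6.
Tally weights:
  weight 0: 1 codewords.
  weight 1: 2 codewords.
  weight 2: 3 codewords.
  weight 3: 4 codewords.
  weight 4: 3 codewords.
  weight 5: 2 codewords.
  weight 6: 1 codewords.
Minimum distance d = smallest w > 0 with A_w > 0 = 1.
Sanity: Σ A_w = 16 = 2^4 = 16 ✓.


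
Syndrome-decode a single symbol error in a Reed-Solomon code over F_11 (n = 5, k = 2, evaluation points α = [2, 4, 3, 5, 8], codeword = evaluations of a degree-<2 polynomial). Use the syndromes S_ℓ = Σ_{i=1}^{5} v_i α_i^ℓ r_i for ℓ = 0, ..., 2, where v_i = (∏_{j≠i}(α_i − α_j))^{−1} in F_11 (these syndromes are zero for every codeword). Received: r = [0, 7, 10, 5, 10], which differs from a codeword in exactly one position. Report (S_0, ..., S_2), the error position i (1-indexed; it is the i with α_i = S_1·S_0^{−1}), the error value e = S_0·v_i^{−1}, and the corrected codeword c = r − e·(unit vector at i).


S = (1, 3, 9), error at position 3, error magnitude e = 1, c = [0, 7, 9, 5, 10].

Step 1: column multipliers v_i = (∏_{j≠i}(α_i − α_j))^{−1} mod 11.
  i = 1 (α = 2): (2−4)(2−3)(2−5)(2−8) = (−2)·(−1)·(−3)·(−6) = 36 ≡ 3, so v_1 = 3^{−1} = 4 (mod 11).
  i = 2 (α = 4): (4−2)(4−3)(4−5)(4−8) = 2·1·(−1)·(−4) = 8 ≡ 8, so v_2 = 8^{−1} = 7 (mod 11).
  i = 3 (α = 3): (3−2)(3−4)(3−5)(3−8) = 1·(−1)·(−2)·(−5) = −10 ≡ 1, so v_3 = 1^{−1} = 1 (mod 11).
  i = 4 (α = 5): (5−2)(5−4)(5−3)(5−8) = 3·1·2·(−3) = −18 ≡ 4, so v_4 = 4^{−1} = 3 (mod 11).
  i = 5 (α = 8): (8−2)(8−4)(8−3)(8−5) = 6·4·5·3 = 360 ≡ 8, so v_5 = 8^{−1} = 7 (mod 11).
  v = [4, 7, 1, 3, 7].
Step 2: syndromes of r = [0, 7, 10, 5, 10] (all sums mod 11).
  S_0 = Σ v_i r_i = 4·0 + 7·7 + 1·10 + 3·5 + 7·10 = 144 ≡ 1.
  S_1 = Σ v_i α_i r_i = 4·2·0 + 7·4·7 + 1·3·10 + 3·5·5 + 7·8·10 = 861 ≡ 3.
  α_i^2 mod 11 = [4, 5, 9, 3, 9].
  S_2 = Σ v_i α_i^2 r_i = 4·4·0 + 7·5·7 + 1·9·10 + 3·3·5 + 7·9·10 = 1010 ≡ 9.
  S = (1, 3, 9) ≠ 0, so r is not a codeword (an error is present).
Step 3: locate the error. For a single error e at position i, S_ℓ = v_i·e·α_i^ℓ, so α_err = S_1/S_0.
  S_0^{−1} = 1^{−1} = 1 (mod 11), so α_err = 3·1 = 3 ≡ 3 = α_3. Error position i = 3.
  Consistency check: S_2/S_1 = 9·4 = 36 ≡ 3 = α_err ✓ (single-error assumption holds).
Step 4: error magnitude e = S_0/v_3 = S_0·∏_{j≠3}(α_3 − α_j) = 1·1 = 1 ≡ 1 (mod 11).
Step 5: correct position 3: c_3 = r_3 − e = 10 − 1 ≡ 9 (mod 11). Hence c = [0, 7, 9, 5, 10].
  Check: interpolating c through the α_i gives m(x) = 4 + 9·x (degree < 2) with m(α_i) = c_i for every i, so c is indeed a codeword.


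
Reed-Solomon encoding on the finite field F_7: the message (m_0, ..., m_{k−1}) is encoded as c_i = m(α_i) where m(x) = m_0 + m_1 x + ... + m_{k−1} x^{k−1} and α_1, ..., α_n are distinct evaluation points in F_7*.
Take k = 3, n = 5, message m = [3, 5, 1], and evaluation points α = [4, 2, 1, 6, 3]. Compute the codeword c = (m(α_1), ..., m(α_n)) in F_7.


c = [4, 3, 2, 6, 6]

Message polynomial: m(x) = 3 + 5·x + 1·x^2 (mod 7).
For each evaluation point α_i, compute m(α_i) mod 7:
  α_1 = 4: Horner steps 1 → 2 → 4, so m(4) = 4.
  α_2 = 2: Horner steps 1 → 0 → 3, so m(2) = 3.
  α_3 = 1: Horner steps 1 → 6 → 2, so m(1) = 2.
  α_4 = 6: Horner steps 1 → 4 → 6, so m(6) = 6.
  α_5 = 3: Horner steps 1 → 1 → 6, so m(3) = 6.
Codeword c = [4, 3, 2, 6, 6] ∈ F_7^5.


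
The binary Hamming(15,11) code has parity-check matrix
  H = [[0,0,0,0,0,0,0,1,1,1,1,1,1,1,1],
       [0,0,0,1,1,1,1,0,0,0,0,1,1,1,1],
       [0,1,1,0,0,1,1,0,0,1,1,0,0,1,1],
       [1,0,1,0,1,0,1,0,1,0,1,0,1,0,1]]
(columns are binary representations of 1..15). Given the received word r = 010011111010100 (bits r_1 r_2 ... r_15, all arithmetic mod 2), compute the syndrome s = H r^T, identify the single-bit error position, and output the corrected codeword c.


s = (0, 0, 0, 1)^T, error position = 1, corrected codeword c = 110011111010100

Compute s = H r^T mod 2 one row at a time:
  s_1 = 1 + 1 + 0 + 1 + 0 + 1 + 0 + 0 = 4 ≡ 0 (mod 2).
  s_2 = 0 + 1 + 1 + 1 + 0 + 1 + 0 + 0 = 4 ≡ 0 (mod 2).
  s_3 = 1 + 0 + 1 + 1 + 0 + 1 + 0 + 0 = 4 ≡ 0 (mod 2).
  s_4 = 0 + 0 + 1 + 1 + 1 + 1 + 1 + 0 = 5 ≡ 1 (mod 2).
s = (0, 0, 0, 1)^T — this equals column 1 of H (binary 0001), so error is at position 1.
Correct: flip bit 1 of r = 010011111010100 to get c = 110011111010100.


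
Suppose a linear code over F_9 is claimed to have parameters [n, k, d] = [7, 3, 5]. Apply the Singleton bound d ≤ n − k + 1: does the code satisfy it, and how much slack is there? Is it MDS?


Singleton RHS = n − k + 1 = 5, slack = 0, bound satisfied, MDS.

Singleton bound: d ≤ n − k + 1.
Here n = 7, k = 3, so n − k + 1 = 5.
Given d = 5, check d ≤ 5: YES.
Slack = (n − k + 1) − d = 0.
The code is MDS (slack = 0).
Description: the claimed parameters are [7, 3, 5]_9; such a code would be MDS (meets Singleton bound).


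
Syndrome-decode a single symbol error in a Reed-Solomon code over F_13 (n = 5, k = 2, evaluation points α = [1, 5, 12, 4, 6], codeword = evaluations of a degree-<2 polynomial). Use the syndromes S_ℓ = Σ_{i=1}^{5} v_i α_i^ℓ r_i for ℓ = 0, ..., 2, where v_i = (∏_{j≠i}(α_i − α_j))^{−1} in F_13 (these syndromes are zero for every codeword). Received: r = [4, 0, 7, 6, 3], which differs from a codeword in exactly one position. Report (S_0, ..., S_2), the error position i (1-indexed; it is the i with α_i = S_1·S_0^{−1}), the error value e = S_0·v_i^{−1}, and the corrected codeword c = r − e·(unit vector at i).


S = (1, 5, 12), error at position 2, error magnitude e = 2, c = [4, 11, 7, 6, 3].

Step 1: column multipliers v_i = (∏_{j≠i}(α_i − α_j))^{−1} mod 13.
  i = 1 (α = 1): (1−5)(1−12)(1−4)(1−6) = (−4)·(−11)·(−3)·(−5) = 660 ≡ 10, so v_1 = 10^{−1} = 4 (mod 13).
  i = 2 (α = 5): (5−1)(5−12)(5−4)(5−6) = 4·(−7)·1·(−1) = 28 ≡ 2, so v_2 = 2^{−1} = 7 (mod 13).
  i = 3 (α = 12): (12−1)(12−5)(12−4)(12−6) = 11·7·8·6 = 3696 ≡ 4, so v_3 = 4^{−1} = 10 (mod 13).
  i = 4 (α = 4): (4−1)(4−5)(4−12)(4−6) = 3·(−1)·(−8)·(−2) = −48 ≡ 4, so v_4 = 4^{−1} = 10 (mod 13).
  i = 5 (α = 6): (6−1)(6−5)(6−12)(6−4) = 5·1·(−6)·2 = −60 ≡ 5, so v_5 = 5^{−1} = 8 (mod 13).
  v = [4, 7, 10, 10, 8].
Step 2: syndromes of r = [4, 0, 7, 6, 3] (all sums mod 13).
  S_0 = Σ v_i r_i = 4·4 + 7·0 + 10·7 + 10·6 + 8·3 = 170 ≡ 1.
  S_1 = Σ v_i α_i r_i = 4·1·4 + 7·5·0 + 10·12·7 + 10·4·6 + 8·6·3 = 1240 ≡ 5.
  α_i^2 mod 13 = [1, 12, 1, 3, 10].
  S_2 = Σ v_i α_i^2 r_i = 4·1·4 + 7·12·0 + 10·1·7 + 10·3·6 + 8·10·3 = 506 ≡ 12.
  S = (1, 5, 12) ≠ 0, so r is not a codeword (an error is present).
Step 3: locate the error. For a single error e at position i, S_ℓ = v_i·e·α_i^ℓ, so α_err = S_1/S_0.
  S_0^{−1} = 1^{−1} = 1 (mod 13), so α_err = 5·1 = 5 ≡ 5 = α_2. Error position i = 2.
  Consistency check: S_2/S_1 = 12·8 = 96 ≡ 5 = α_err ✓ (single-error assumption holds).
Step 4: error magnitude e = S_0/v_2 = S_0·∏_{j≠2}(α_2 − α_j) = 1·2 = 2 ≡ 2 (mod 13).
Step 5: correct position 2: c_2 = r_2 − e = 0 − 2 ≡ 11 (mod 13). Hence c = [4, 11, 7, 6, 3].
  Check: interpolating c through the α_i gives m(x) = 12 + 5·x (degree < 2) with m(α_i) = c_i for every i, so c is indeed a codeword.


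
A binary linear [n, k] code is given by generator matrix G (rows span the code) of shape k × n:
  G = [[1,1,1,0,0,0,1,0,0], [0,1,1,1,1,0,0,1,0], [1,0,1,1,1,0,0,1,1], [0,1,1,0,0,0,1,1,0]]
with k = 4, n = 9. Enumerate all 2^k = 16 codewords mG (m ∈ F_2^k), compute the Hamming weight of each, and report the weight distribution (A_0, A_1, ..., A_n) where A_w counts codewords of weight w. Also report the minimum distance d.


Weight distribution: A_0 = 1, A_2 = 1, A_3 = 4, A_4 = 3, A_5 = 4, A_6 = 3. Minimum distance d = 2.

Enumerate all 2^4 = 16 messages m ∈ F_2^4.
For each, compute codeword c = mG in F_2^9, then tally its weight.
  m = 0000 → c = 000000000, weight = 0.
  m = 1000 → c = 111000100, weight = 4.
  m = 0100 → c = 011110010, weight = 5.
  m = 1100 → c = 100110110, weight = 5.
  m = 0010 → c = 101110011, weight = 6.
  m = 1010 → c = 010110111, weight = 6.
  m = 0110 → c = 110000001, weight = 3.
  m = 1110 → c = 001000101, weight = 3.
  m = 0001 → c = 011000110, weight = 4.
  m = 1001 → c = 100000010, weight = 2.
  m = 0101 → c = 000110100, weight = 3.
  m = 1101 → c = 111110000, weight = 5.
  m = 0011 → c = 110110101, weight = 6.
  m = 1011 → c = 001110001, weight = 4.
  m = 0111 → c = 101000111, weight = 5.
  m = 1111 → c = 010000011, weight = 3.
Tally weights:
  weight 0: 1 codewords.
  weight 2: 1 codewords.
  weight 3: 4 codewords.
  weight 4: 3 codewords.
  weight 5: 4 codewords.
  weight 6: 3 codewords.
Minimum distance d = smallest w > 0 with A_w > 0 = 2.
Sanity: Σ A_w = 16 = 2^4 = 16 ✓.


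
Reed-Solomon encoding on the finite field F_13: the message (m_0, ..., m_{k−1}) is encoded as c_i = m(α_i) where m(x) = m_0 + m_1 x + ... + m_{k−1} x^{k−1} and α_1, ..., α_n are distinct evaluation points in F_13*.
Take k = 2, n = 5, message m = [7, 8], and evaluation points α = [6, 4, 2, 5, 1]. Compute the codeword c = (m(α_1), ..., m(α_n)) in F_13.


c = [3, 0, 10, 8, 2]

Message polynomial: m(x) = 7 + 8·x (mod 13).
For each evaluation point α_i, compute m(α_i) mod 13:
  α_1 = 6: Horner steps 8 → 3, so m(6) = 3.
  α_2 = 4: Horner steps 8 → 0, so m(4) = 0.
  α_3 = 2: Horner steps 8 → 10, so m(2) = 10.
  α_4 = 5: Horner steps 8 → 8, so m(5) = 8.
  α_5 = 1: Horner steps 8 → 2, so m(1) = 2.
Codeword c = [3, 0, 10, 8, 2] ∈ F_13^5.


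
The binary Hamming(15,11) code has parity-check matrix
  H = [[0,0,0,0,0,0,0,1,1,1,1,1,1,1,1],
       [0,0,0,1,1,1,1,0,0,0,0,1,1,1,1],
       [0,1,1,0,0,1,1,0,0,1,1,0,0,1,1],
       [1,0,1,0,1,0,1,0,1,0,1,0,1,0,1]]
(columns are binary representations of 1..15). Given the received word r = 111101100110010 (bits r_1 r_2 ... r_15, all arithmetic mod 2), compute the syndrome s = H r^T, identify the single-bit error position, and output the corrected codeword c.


s = (1, 0, 1, 0)^T, error position = 10, corrected codeword c = 111101100010010

Compute s = H r^T mod 2 one row at a time:
  s_1 = 0 + 0 + 1 + 1 + 0 + 0 + 1 + 0 = 3 ≡ 1 (mod 2).
  s_2 = 1 + 0 + 1 + 1 + 0 + 0 + 1 + 0 = 4 ≡ 0 (mod 2).
  s_3 = 1 + 1 + 1 + 1 + 1 + 1 + 1 + 0 = 7 ≡ 1 (mod 2).
  s_4 = 1 + 1 + 0 + 1 + 0 + 1 + 0 + 0 = 4 ≡ 0 (mod 2).
s = (1, 0, 1, 0)^T — this equals column 10 of H (binary 1010), so error is at position 10.
Correct: flip bit 10 of r = 111101100110010 to get c = 111101100010010.


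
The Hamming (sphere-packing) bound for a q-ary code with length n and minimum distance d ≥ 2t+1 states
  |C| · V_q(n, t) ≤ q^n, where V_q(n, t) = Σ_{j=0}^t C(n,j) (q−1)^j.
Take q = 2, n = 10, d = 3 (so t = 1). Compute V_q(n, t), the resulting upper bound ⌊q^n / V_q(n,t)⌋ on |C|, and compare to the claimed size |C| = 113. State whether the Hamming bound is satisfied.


V_q(n, t) = 11, q^n = 1024, Hamming bound = 93, |C| = 113 > bound (violated).

Step 1: Compute V_q(n, t) = Σ_{j=0}^1 C(n, j) (q−1)^j.
  j = 0: C(10,0)·(1)^0 = 1·1 = 1.
  j = 1: C(10,1)·(1)^1 = 10·1 = 10.
  V_q(n, t) = 1 + 10 = 11.
Step 2: q^n = 2^10 = 1024.
Step 3: Hamming bound ⌊q^n / V_q(n,t)⌋ = ⌊1024/11⌋ = 93.
Step 4: Compare |C| = 113 to 93: violated.
The claimed |C| lies above the Hamming bound, so no 2-ary code of length 10 with d ≥ 3 can have 113 codewords.


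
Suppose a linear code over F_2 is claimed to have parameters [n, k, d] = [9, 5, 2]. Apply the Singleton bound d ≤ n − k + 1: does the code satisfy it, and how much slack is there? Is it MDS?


Singleton RHS = n − k + 1 = 5, slack = 3, bound satisfied, not MDS.

Singleton bound: d ≤ n − k + 1.
Here n = 9, k = 5, so n − k + 1 = 5.
Given d = 2, check d ≤ 5: YES.
Slack = (n − k + 1) − d = 3.
The code is NOT MDS (slack = 3 > 0).
Description: the claimed parameters are [9, 5, 2]_2; such a code would be non-MDS.


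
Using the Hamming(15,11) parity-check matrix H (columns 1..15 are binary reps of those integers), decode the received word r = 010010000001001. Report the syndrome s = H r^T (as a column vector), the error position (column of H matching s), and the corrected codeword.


s = (0, 1, 0, 0)^T, error position = 4, corrected codeword c = 010110000001001

Compute s = H r^T mod 2 one row at a time:
  s_1 = 0 + 0 + 0 + 0 + 1 + 0 + 0 + 1 = 2 ≡ 0 (mod 2).
  s_2 = 0 + 1 + 0 + 0 + 1 + 0 + 0 + 1 = 3 ≡ 1 (mod 2).
  s_3 = 1 + 0 + 0 + 0 + 0 + 0 + 0 + 1 = 2 ≡ 0 (mod 2).
  s_4 = 0 + 0 + 1 + 0 + 0 + 0 + 0 + 1 = 2 ≡ 0 (mod 2).
s = (0, 1, 0, 0)^T — this equals column 4 of H (binary 0100), so error is at position 4.
Correct: flip bit 4 of r = 010010000001001 to get c = 010110000001001.


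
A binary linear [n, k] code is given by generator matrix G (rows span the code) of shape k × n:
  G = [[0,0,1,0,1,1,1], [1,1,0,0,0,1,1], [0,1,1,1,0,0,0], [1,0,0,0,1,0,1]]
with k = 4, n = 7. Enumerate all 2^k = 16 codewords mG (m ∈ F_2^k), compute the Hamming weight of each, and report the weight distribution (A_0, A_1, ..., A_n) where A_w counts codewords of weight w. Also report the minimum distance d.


Weight distribution: A_0 = 1, A_2 = 1, A_3 = 6, A_4 = 5, A_5 = 2, A_6 = 1. Minimum distance d = 2.

Enumerate all 2^4 = 16 messages m ∈ F_2^4.
For each, compute codeword c = mG in F_2^7, then tally its weight.
  m = 0000 → c = 0000000, weight = 0.
  m = 1000 → c = 0010111, weight = 4.
  m = 0100 → c = 1100011, weight = 4.
  m = 1100 → c = 1110100, weight = 4.
  m = 0010 → c = 0111000, weight = 3.
  m = 1010 → c = 0101111, weight = 5.
  m = 0110 → c = 1011011, weight = 5.
  m = 1110 → c = 1001100, weight = 3.
  m = 0001 → c = 1000101, weight = 3.
  m = 1001 → c = 1010010, weight = 3.
  m = 0101 → c = 0100110, weight = 3.
  m = 1101 → c = 0110001, weight = 3.
  m = 0011 → c = 1111101, weight = 6.
  m = 1011 → c = 1101010, weight = 4.
  m = 0111 → c = 0011110, weight = 4.
  m = 1111 → c = 0001001, weight = 2.
Tally weights:
  weight 0: 1 codewords.
  weight 2: 1 codewords.
  weight 3: 6 codewords.
  weight 4: 5 codewords.
  weight 5: 2 codewords.
  weight 6: 1 codewords.
Minimum distance d = smallest w > 0 with A_w > 0 = 2.
Sanity: Σ A_w = 16 = 2^4 = 16 ✓.


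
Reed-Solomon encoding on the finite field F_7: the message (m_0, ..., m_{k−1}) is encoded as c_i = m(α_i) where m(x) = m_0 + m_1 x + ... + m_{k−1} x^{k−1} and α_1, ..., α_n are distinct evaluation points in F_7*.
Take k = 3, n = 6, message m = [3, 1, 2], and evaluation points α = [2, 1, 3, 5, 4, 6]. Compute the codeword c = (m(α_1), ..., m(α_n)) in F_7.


c = [6, 6, 3, 2, 4, 4]

Message polynomial: m(x) = 3 + 1·x + 2·x^2 (mod 7).
For each evaluation point α_i, compute m(α_i) mod 7:
  α_1 = 2: Horner steps 2 → 5 → 6, so m(2) = 6.
  α_2 = 1: Horner steps 2 → 3 → 6, so m(1) = 6.
  α_3 = 3: Horner steps 2 → 0 → 3, so m(3) = 3.
  α_4 = 5: Horner steps 2 → 4 → 2, so m(5) = 2.
  α_5 = 4: Horner steps 2 → 2 → 4, so m(4) = 4.
  α_6 = 6: Horner steps 2 → 6 → 4, so m(6) = 4.
Codeword c = [6, 6, 3, 2, 4, 4] ∈ F_7^6.


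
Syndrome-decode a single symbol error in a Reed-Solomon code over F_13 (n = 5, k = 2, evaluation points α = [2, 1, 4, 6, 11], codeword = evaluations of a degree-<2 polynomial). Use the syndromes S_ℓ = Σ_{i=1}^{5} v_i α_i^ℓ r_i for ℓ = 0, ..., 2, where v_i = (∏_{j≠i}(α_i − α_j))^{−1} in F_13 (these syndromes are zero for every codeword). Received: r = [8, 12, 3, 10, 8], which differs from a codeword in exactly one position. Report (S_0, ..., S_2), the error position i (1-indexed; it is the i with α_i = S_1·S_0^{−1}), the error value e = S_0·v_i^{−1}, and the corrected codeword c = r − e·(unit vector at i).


S = (2, 4, 8), error at position 1, error magnitude e = 12, c = [9, 12, 3, 10, 8].

Step 1: column multipliers v_i = (∏_{j≠i}(α_i − α_j))^{−1} mod 13.
  i = 1 (α = 2): (2−1)(2−4)(2−6)(2−11) = 1·(−2)·(−4)·(−9) = −72 ≡ 6, so v_1 = 6^{−1} = 11 (mod 13).
  i = 2 (α = 1): (1−2)(1−4)(1−6)(1−11) = (−1)·(−3)·(−5)·(−10) = 150 ≡ 7, so v_2 = 7^{−1} = 2 (mod 13).
  i = 3 (α = 4): (4−2)(4−1)(4−6)(4−11) = 2·3·(−2)·(−7) = 84 ≡ 6, so v_3 = 6^{−1} = 11 (mod 13).
  i = 4 (α = 6): (6−2)(6−1)(6−4)(6−11) = 4·5·2·(−5) = −200 ≡ 8, so v_4 = 8^{−1} = 5 (mod 13).
  i = 5 (α = 11): (11−2)(11−1)(11−4)(11−6) = 9·10·7·5 = 3150 ≡ 4, so v_5 = 4^{−1} = 10 (mod 13).
  v = [11, 2, 11, 5, 10].
Step 2: syndromes of r = [8, 12, 3, 10, 8] (all sums mod 13).
  S_0 = Σ v_i r_i = 11·8 + 2·12 + 11·3 + 5·10 + 10·8 = 275 ≡ 2.
  S_1 = Σ v_i α_i r_i = 11·2·8 + 2·1·12 + 11·4·3 + 5·6·10 + 10·11·8 = 1512 ≡ 4.
  α_i^2 mod 13 = [4, 1, 3, 10, 4].
  S_2 = Σ v_i α_i^2 r_i = 11·4·8 + 2·1·12 + 11·3·3 + 5·10·10 + 10·4·8 = 1295 ≡ 8.
  S = (2, 4, 8) ≠ 0, so r is not a codeword (an error is present).
Step 3: locate the error. For a single error e at position i, S_ℓ = v_i·e·α_i^ℓ, so α_err = S_1/S_0.
  S_0^{−1} = 2^{−1} = 7 (mod 13), so α_err = 4·7 = 28 ≡ 2 = α_1. Error position i = 1.
  Consistency check: S_2/S_1 = 8·10 = 80 ≡ 2 = α_err ✓ (single-error assumption holds).
Step 4: error magnitude e = S_0/v_1 = S_0·∏_{j≠1}(α_1 − α_j) = 2·6 = 12 ≡ 12 (mod 13).
Step 5: correct position 1: c_1 = r_1 − e = 8 − 12 ≡ 9 (mod 13). Hence c = [9, 12, 3, 10, 8].
  Check: interpolating c through the α_i gives m(x) = 2 + 10·x (degree < 2) with m(α_i) = c_i for every i, so c is indeed a codeword.


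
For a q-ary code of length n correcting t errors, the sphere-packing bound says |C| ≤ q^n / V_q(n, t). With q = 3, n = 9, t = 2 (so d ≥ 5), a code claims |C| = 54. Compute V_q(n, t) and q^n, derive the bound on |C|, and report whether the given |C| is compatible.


V_q(n, t) = 163, q^n = 19683, Hamming bound = 120, |C| = 54 ≤ bound (satisfied).

Step 1: Compute V_q(n, t) = Σ_{j=0}^2 C(n, j) (q−1)^j.
  j = 0: C(9,0)·(2)^0 = 1·1 = 1.
  j = 1: C(9,1)·(2)^1 = 9·2 = 18.
  j = 2: C(9,2)·(2)^2 = 36·4 = 144.
  V_q(n, t) = 1 + 18 + 144 = 163.
Step 2: q^n = 3^9 = 19683.
Step 3: Hamming bound ⌊q^n / V_q(n,t)⌋ = ⌊19683/163⌋ = 120.
Step 4: Compare |C| = 54 to 120: satisfied.
The claimed |C| lies below the Hamming bound.


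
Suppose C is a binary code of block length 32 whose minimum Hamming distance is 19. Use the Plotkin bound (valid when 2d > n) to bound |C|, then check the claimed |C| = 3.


Plotkin bound M ≤ 6; given |C| = 3 ≤ bound (satisfied).

Check applicability: 2d = 38, n = 32.
2d − n = 6 > 0, so Plotkin applies.
Compute d/(2d−n) = 19/6 ≈ 3.1667.
⌊d/(2d−n)⌋ = 3.
Plotkin bound: M ≤ 2·3 = 6.
Given |C| = 3, check: satisfied.
This |C| is below the Plotkin bound.


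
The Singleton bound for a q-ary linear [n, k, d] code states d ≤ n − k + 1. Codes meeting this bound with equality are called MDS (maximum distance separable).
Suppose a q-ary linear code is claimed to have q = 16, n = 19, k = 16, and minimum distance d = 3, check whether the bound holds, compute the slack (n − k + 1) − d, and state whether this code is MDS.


Singleton RHS = n − k + 1 = 4, slack = 1, bound satisfied, not MDS.

Singleton bound: d ≤ n − k + 1.
Here n = 19, k = 16, so n − k + 1 = 4.
Given d = 3, check d ≤ 4: YES.
Slack = (n − k + 1) − d = 1.
The code is NOT MDS (slack = 1 > 0).
Description: the claimed parameters are [19, 16, 3]_16; such a code would be non-MDS.


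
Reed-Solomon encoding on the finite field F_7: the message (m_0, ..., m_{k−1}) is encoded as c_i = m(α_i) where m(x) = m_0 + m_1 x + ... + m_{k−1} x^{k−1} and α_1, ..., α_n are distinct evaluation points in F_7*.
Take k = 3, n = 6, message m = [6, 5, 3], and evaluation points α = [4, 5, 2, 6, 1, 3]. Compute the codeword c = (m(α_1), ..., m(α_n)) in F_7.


c = [4, 1, 0, 4, 0, 6]

Message polynomial: m(x) = 6 + 5·x + 3·x^2 (mod 7).
For each evaluation point α_i, compute m(α_i) mod 7:
  α_1 = 4: Horner steps 3 → 3 → 4, so m(4) = 4.
  α_2 = 5: Horner steps 3 → 6 → 1, so m(5) = 1.
  α_3 = 2: Horner steps 3 → 4 → 0, so m(2) = 0.
  α_4 = 6: Horner steps 3 → 2 → 4, so m(6) = 4.
  α_5 = 1: Horner steps 3 → 1 → 0, so m(1) = 0.
  α_6 = 3: Horner steps 3 → 0 → 6, so m(3) = 6.
Codeword c = [4, 1, 0, 4, 0, 6] ∈ F_7^6.


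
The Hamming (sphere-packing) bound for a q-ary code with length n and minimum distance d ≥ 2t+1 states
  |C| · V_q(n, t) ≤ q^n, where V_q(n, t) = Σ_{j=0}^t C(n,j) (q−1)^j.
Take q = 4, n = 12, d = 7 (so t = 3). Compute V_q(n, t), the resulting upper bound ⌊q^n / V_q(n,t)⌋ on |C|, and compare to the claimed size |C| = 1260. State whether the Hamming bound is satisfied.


V_q(n, t) = 6571, q^n = 16777216, Hamming bound = 2553, |C| = 1260 ≤ bound (satisfied).

Step 1: Compute V_q(n, t) = Σ_{j=0}^3 C(n, j) (q−1)^j.
  j = 0: C(12,0)·(3)^0 = 1·1 = 1.
  j = 1: C(12,1)·(3)^1 = 12·3 = 36.
  j = 2: C(12,2)·(3)^2 = 66·9 = 594.
  j = 3: C(12,3)·(3)^3 = 220·27 = 5940.
  V_q(n, t) = 1 + 36 + 594 + 5940 = 6571.
Step 2: q^n = 4^12 = 16777216.
Step 3: Hamming bound ⌊q^n / V_q(n,t)⌋ = ⌊16777216/6571⌋ = 2553.
Step 4: Compare |C| = 1260 to 2553: satisfied.
The claimed |C| lies below the Hamming bound.


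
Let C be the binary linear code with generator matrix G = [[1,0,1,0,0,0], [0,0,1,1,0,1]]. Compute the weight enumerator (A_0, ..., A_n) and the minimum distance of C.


Weight distribution: A_0 = 1, A_2 = 1, A_3 = 2. Minimum distance d = 2.

Enumerate all 2^2 = 4 messages m ∈ F_2^2.
For each, compute codeword c = mG in F_2^6, then tally its weight.
  m = 00 → c = 000000, weight = 0.
  m = 10 → c = 101000, weight = 2.
  m = 01 → c = 001101, weight = 3.
  m = 11 → c = 100101, weight = 3.
Tally weights:
  weight 0: 1 codewords.
  weight 2: 1 codewords.
  weight 3: 2 codewords.
Minimum distance d = smallest w > 0 with A_w > 0 = 2.
Sanity: Σ A_w = 4 = 2^2 = 4 ✓.


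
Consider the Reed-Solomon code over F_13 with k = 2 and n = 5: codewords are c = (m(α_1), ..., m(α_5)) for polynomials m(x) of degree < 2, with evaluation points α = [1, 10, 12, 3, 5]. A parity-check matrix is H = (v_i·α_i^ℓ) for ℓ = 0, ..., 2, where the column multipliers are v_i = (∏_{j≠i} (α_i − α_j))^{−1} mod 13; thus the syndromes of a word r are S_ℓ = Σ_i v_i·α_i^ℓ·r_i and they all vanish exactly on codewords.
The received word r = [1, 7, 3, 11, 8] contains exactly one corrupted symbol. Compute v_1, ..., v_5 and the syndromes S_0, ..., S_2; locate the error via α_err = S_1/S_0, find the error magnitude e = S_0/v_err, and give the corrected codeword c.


S = (8, 5, 8), error at position 3, error magnitude e = 12, c = [1, 7, 4, 11, 8].

Step 1: column multipliers v_i = (∏_{j≠i}(α_i − α_j))^{−1} mod 13.
  i = 1 (α = 1): (1−10)(1−12)(1−3)(1−5) = (−9)·(−11)·(−2)·(−4) = 792 ≡ 12, so v_1 = 12^{−1} = 12 (mod 13).
  i = 2 (α = 10): (10−1)(10−12)(10−3)(10−5) = 9·(−2)·7·5 = −630 ≡ 7, so v_2 = 7^{−1} = 2 (mod 13).
  i = 3 (α = 12): (12−1)(12−10)(12−3)(12−5) = 11·2·9·7 = 1386 ≡ 8, so v_3 = 8^{−1} = 5 (mod 13).
  i = 4 (α = 3): (3−1)(3−10)(3−12)(3−5) = 2·(−7)·(−9)·(−2) = −252 ≡ 8, so v_4 = 8^{−1} = 5 (mod 13).
  i = 5 (α = 5): (5−1)(5−10)(5−12)(5−3) = 4·(−5)·(−7)·2 = 280 ≡ 7, so v_5 = 7^{−1} = 2 (mod 13).
  v = [12, 2, 5, 5, 2].
Step 2: syndromes of r = [1, 7, 3, 11, 8] (all sums mod 13).
  S_0 = Σ v_i r_i = 12·1 + 2·7 + 5·3 + 5·11 + 2·8 = 112 ≡ 8.
  S_1 = Σ v_i α_i r_i = 12·1·1 + 2·10·7 + 5·12·3 + 5·3·11 + 2·5·8 = 577 ≡ 5.
  α_i^2 mod 13 = [1, 9, 1, 9, 12].
  S_2 = Σ v_i α_i^2 r_i = 12·1·1 + 2·9·7 + 5·1·3 + 5·9·11 + 2·12·8 = 840 ≡ 8.
  S = (8, 5, 8) ≠ 0, so r is not a codeword (an error is present).
Step 3: locate the error. For a single error e at position i, S_ℓ = v_i·e·α_i^ℓ, so α_err = S_1/S_0.
  S_0^{−1} = 8^{−1} = 5 (mod 13), so α_err = 5·5 = 25 ≡ 12 = α_3. Error position i = 3.
  Consistency check: S_2/S_1 = 8·8 = 64 ≡ 12 = α_err ✓ (single-error assumption holds).
Step 4: error magnitude e = S_0/v_3 = S_0·∏_{j≠3}(α_3 − α_j) = 8·8 = 64 ≡ 12 (mod 13).
Step 5: correct position 3: c_3 = r_3 − e = 3 − 12 ≡ 4 (mod 13). Hence c = [1, 7, 4, 11, 8].
  Check: interpolating c through the α_i gives m(x) = 9 + 5·x (degree < 2) with m(α_i) = c_i for every i, so c is indeed a codeword.


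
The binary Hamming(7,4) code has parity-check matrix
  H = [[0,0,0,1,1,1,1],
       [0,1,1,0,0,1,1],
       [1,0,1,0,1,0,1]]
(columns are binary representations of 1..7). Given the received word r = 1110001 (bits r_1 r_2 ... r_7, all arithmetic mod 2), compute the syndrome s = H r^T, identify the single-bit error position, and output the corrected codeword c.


s = (1, 1, 1)^T, error position = 7, corrected codeword c = 1110000

Compute s = H r^T mod 2 one row at a time:
  s_1 = 0 + 0 + 0 + 1 = 1 ≡ 1 (mod 2).
  s_2 = 1 + 1 + 0 + 1 = 3 ≡ 1 (mod 2).
  s_3 = 1 + 1 + 0 + 1 = 3 ≡ 1 (mod 2).
s = (1, 1, 1)^T — this equals column 7 of H (binary 111), so error is at position 7.
Correct: flip bit 7 of r = 1110001 to get c = 1110000.


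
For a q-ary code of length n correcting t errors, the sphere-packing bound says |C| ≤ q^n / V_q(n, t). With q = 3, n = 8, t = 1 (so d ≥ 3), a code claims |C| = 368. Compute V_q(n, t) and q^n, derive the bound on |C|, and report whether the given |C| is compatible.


V_q(n, t) = 17, q^n = 6561, Hamming bound = 385, |C| = 368 ≤ bound (satisfied).

Step 1: Compute V_q(n, t) = Σ_{j=0}^1 C(n, j) (q−1)^j.
  j = 0: C(8,0)·(2)^0 = 1·1 = 1.
  j = 1: C(8,1)·(2)^1 = 8·2 = 16.
  V_q(n, t) = 1 + 16 = 17.
Step 2: q^n = 3^8 = 6561.
Step 3: Hamming bound ⌊q^n / V_q(n,t)⌋ = ⌊6561/17⌋ = 385.
Step 4: Compare |C| = 368 to 385: satisfied.
The claimed |C| lies below the Hamming bound.


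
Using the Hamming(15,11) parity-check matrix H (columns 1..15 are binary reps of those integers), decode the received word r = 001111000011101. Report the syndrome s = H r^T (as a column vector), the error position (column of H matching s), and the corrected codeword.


s = (0, 0, 0, 1)^T, error position = 1, corrected codeword c = 101111000011101

Compute s = H r^T mod 2 one row at a time:
  s_1 = 0 + 0 + 0 + 1 + 1 + 1 + 0 + 1 = 4 ≡ 0 (mod 2).
  s_2 = 1 + 1 + 1 + 0 + 1 + 1 + 0 + 1 = 6 ≡ 0 (mod 2).
  s_3 = 0 + 1 + 1 + 0 + 0 + 1 + 0 + 1 = 4 ≡ 0 (mod 2).
  s_4 = 0 + 1 + 1 + 0 + 0 + 1 + 1 + 1 = 5 ≡ 1 (mod 2).
s = (0, 0, 0, 1)^T — this equals column 1 of H (binary 0001), so error is at position 1.
Correct: flip bit 1 of r = 001111000011101 to get c = 101111000011101.


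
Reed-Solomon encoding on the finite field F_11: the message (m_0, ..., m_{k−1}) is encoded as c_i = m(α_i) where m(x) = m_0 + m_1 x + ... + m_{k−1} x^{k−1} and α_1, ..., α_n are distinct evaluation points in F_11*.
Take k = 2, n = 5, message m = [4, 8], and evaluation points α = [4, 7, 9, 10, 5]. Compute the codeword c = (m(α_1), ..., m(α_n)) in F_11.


c = [3, 5, 10, 7, 0]

Message polynomial: m(x) = 4 + 8·x (mod 11).
For each evaluation point α_i, compute m(α_i) mod 11:
  α_1 = 4: Horner steps 8 → 3, so m(4) = 3.
  α_2 = 7: Horner steps 8 → 5, so m(7) = 5.
  α_3 = 9: Horner steps 8 → 10, so m(9) = 10.
  α_4 = 10: Horner steps 8 → 7, so m(10) = 7.
  α_5 = 5: Horner steps 8 → 0, so m(5) = 0.
Codeword c = [3, 5, 10, 7, 0] ∈ F_11^5.


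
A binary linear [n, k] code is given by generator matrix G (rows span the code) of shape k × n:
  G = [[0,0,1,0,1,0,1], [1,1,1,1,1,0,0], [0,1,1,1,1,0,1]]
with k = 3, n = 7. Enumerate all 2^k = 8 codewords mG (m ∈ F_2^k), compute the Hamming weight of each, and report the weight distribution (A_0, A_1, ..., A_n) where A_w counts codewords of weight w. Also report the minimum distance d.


Weight distribution: A_0 = 1, A_2 = 2, A_3 = 2, A_4 = 1, A_5 = 2. Minimum distance d = 2.

Enumerate all 2^3 = 8 messages m ∈ F_2^3.
For each, compute codeword c = mG in F_2^7, then tally its weight.
  m = 000 → c = 0000000, weight = 0.
  m = 100 → c = 0010101, weight = 3.
  m = 010 → c = 1111100, weight = 5.
  m = 110 → c = 1101001, weight = 4.
  m = 001 → c = 0111101, weight = 5.
  m = 101 → c = 0101000, weight = 2.
  m = 011 → c = 1000001, weight = 2.
  m = 111 → c = 1010100, weight = 3.
Tally weights:
  weight 0: 1 codewords.
  weight 2: 2 codewords.
  weight 3: 2 codewords.
  weight 4: 1 codewords.
  weight 5: 2 codewords.
Minimum distance d = smallest w > 0 with A_w > 0 = 2.
Sanity: Σ A_w = 8 = 2^3 = 8 ✓.


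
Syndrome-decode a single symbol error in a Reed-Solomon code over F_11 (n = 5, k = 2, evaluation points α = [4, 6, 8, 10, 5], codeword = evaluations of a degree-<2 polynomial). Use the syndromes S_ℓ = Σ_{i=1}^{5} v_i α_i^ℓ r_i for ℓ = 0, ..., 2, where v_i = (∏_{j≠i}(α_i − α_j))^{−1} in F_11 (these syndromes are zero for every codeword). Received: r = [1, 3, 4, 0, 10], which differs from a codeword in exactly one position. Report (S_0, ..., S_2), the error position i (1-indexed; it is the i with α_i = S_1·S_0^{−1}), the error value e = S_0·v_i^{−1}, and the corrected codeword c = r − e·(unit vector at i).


S = (10, 5, 8), error at position 2, error magnitude e = 6, c = [1, 8, 4, 0, 10].

Step 1: column multipliers v_i = (∏_{j≠i}(α_i − α_j))^{−1} mod 11.
  i = 1 (α = 4): (4−6)(4−8)(4−10)(4−5) = (−2)·(−4)·(−6)·(−1) = 48 ≡ 4, so v_1 = 4^{−1} = 3 (mod 11).
  i = 2 (α = 6): (6−4)(6−8)(6−10)(6−5) = 2·(−2)·(−4)·1 = 16 ≡ 5, so v_2 = 5^{−1} = 9 (mod 11).
  i = 3 (α = 8): (8−4)(8−6)(8−10)(8−5) = 4·2·(−2)·3 = −48 ≡ 7, so v_3 = 7^{−1} = 8 (mod 11).
  i = 4 (α = 10): (10−4)(10−6)(10−8)(10−5) = 6·4·2·5 = 240 ≡ 9, so v_4 = 9^{−1} = 5 (mod 11).
  i = 5 (α = 5): (5−4)(5−6)(5−8)(5−10) = 1·(−1)·(−3)·(−5) = −15 ≡ 7, so v_5 = 7^{−1} = 8 (mod 11).
  v = [3, 9, 8, 5, 8].
Step 2: syndromes of r = [1, 3, 4, 0, 10] (all sums mod 11).
  S_0 = Σ v_i r_i = 3·1 + 9·3 + 8·4 + 5·0 + 8·10 = 142 ≡ 10.
  S_1 = Σ v_i α_i r_i = 3·4·1 + 9·6·3 + 8·8·4 + 5·10·0 + 8·5·10 = 830 ≡ 5.
  α_i^2 mod 11 = [5, 3, 9, 1, 3].
  S_2 = Σ v_i α_i^2 r_i = 3·5·1 + 9·3·3 + 8·9·4 + 5·1·0 + 8·3·10 = 624 ≡ 8.
  S = (10, 5, 8) ≠ 0, so r is not a codeword (an error is present).
Step 3: locate the error. For a single error e at position i, S_ℓ = v_i·e·α_i^ℓ, so α_err = S_1/S_0.
  S_0^{−1} = 10^{−1} = 10 (mod 11), so α_err = 5·10 = 50 ≡ 6 = α_2. Error position i = 2.
  Consistency check: S_2/S_1 = 8·9 = 72 ≡ 6 = α_err ✓ (single-error assumption holds).
Step 4: error magnitude e = S_0/v_2 = S_0·∏_{j≠2}(α_2 − α_j) = 10·5 = 50 ≡ 6 (mod 11).
Step 5: correct position 2: c_2 = r_2 − e = 3 − 6 ≡ 8 (mod 11). Hence c = [1, 8, 4, 0, 10].
  Check: interpolating c through the α_i gives m(x) = 9 + 9·x (degree < 2) with m(α_i) = c_i for every i, so c is indeed a codeword.


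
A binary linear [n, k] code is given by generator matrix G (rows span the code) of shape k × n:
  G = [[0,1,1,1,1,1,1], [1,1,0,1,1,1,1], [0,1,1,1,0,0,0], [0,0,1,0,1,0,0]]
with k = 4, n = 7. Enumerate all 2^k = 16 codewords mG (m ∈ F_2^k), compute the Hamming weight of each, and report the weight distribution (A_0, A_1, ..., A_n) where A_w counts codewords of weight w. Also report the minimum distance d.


Weight distribution: A_0 = 1, A_2 = 3, A_3 = 6, A_4 = 1, A_5 = 2, A_6 = 3. Minimum distance d = 2.

Enumerate all 2^4 = 16 messages m ∈ F_2^4.
For each, compute codeword c = mG in F_2^7, then tally its weight.
  m = 0000 → c = 0000000, weight = 0.
  m = 1000 → c = 0111111, weight = 6.
  m = 0100 → c = 1101111, weight = 6.
  m = 1100 → c = 1010000, weight = 2.
  m = 0010 → c = 0111000, weight = 3.
  m = 1010 → c = 0000111, weight = 3.
  m = 0110 → c = 1010111, weight = 5.
  m = 1110 → c = 1101000, weight = 3.
  m = 0001 → c = 0010100, weight = 2.
  m = 1001 → c = 0101011, weight = 4.
  m = 0101 → c = 1111011, weight = 6.
  m = 1101 → c = 1000100, weight = 2.
  m = 0011 → c = 0101100, weight = 3.
  m = 1011 → c = 0010011, weight = 3.
  m = 0111 → c = 1000011, weight = 3.
  m = 1111 → c = 1111100, weight = 5.
Tally weights:
  weight 0: 1 codewords.
  weight 2: 3 codewords.
  weight 3: 6 codewords.
  weight 4: 1 codewords.
  weight 5: 2 codewords.
  weight 6: 3 codewords.
Minimum distance d = smallest w > 0 with A_w > 0 = 2.
Sanity: Σ A_w = 16 = 2^4 = 16 ✓.


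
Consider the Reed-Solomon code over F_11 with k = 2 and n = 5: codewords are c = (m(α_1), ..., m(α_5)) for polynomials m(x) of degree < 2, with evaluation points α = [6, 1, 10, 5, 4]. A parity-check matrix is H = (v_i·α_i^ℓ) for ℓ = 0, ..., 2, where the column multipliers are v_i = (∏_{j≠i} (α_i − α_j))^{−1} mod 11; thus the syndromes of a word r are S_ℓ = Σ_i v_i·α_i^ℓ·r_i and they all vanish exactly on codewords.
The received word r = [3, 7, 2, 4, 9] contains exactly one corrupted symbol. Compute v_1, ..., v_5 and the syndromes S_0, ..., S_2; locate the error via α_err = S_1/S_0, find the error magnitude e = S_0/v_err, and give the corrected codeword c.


S = (1, 5, 3), error at position 4, error magnitude e = 9, c = [3, 7, 2, 6, 9].

Step 1: column multipliers v_i = (∏_{j≠i}(α_i − α_j))^{−1} mod 11.
  i = 1 (α = 6): (6−1)(6−10)(6−5)(6−4) = 5·(−4)·1·2 = −40 ≡ 4, so v_1 = 4^{−1} = 3 (mod 11).
  i = 2 (α = 1): (1−6)(1−10)(1−5)(1−4) = (−5)·(−9)·(−4)·(−3) = 540 ≡ 1, so v_2 = 1^{−1} = 1 (mod 11).
  i = 3 (α = 10): (10−6)(10−1)(10−5)(10−4) = 4·9·5·6 = 1080 ≡ 2, so v_3 = 2^{−1} = 6 (mod 11).
  i = 4 (α = 5): (5−6)(5−1)(5−10)(5−4) = (−1)·4·(−5)·1 = 20 ≡ 9, so v_4 = 9^{−1} = 5 (mod 11).
  i = 5 (α = 4): (4−6)(4−1)(4−10)(4−5) = (−2)·3·(−6)·(−1) = −36 ≡ 8, so v_5 = 8^{−1} = 7 (mod 11).
  v = [3, 1, 6, 5, 7].
Step 2: syndromes of r = [3, 7, 2, 4, 9] (all sums mod 11).
  S_0 = Σ v_i r_i = 3·3 + 1·7 + 6·2 + 5·4 + 7·9 = 111 ≡ 1.
  S_1 = Σ v_i α_i r_i = 3·6·3 + 1·1·7 + 6·10·2 + 5·5·4 + 7·4·9 = 533 ≡ 5.
  α_i^2 mod 11 = [3, 1, 1, 3, 5].
  S_2 = Σ v_i α_i^2 r_i = 3·3·3 + 1·1·7 + 6·1·2 + 5·3·4 + 7·5·9 = 421 ≡ 3.
  S = (1, 5, 3) ≠ 0, so r is not a codeword (an error is present).
Step 3: locate the error. For a single error e at position i, S_ℓ = v_i·e·α_i^ℓ, so α_err = S_1/S_0.
  S_0^{−1} = 1^{−1} = 1 (mod 11), so α_err = 5·1 = 5 ≡ 5 = α_4. Error position i = 4.
  Consistency check: S_2/S_1 = 3·9 = 27 ≡ 5 = α_err ✓ (single-error assumption holds).
Step 4: error magnitude e = S_0/v_4 = S_0·∏_{j≠4}(α_4 − α_j) = 1·9 = 9 ≡ 9 (mod 11).
Step 5: correct position 4: c_4 = r_4 − e = 4 − 9 ≡ 6 (mod 11). Hence c = [3, 7, 2, 6, 9].
  Check: interpolating c through the α_i gives m(x) = 10 + 8·x (degree < 2) with m(α_i) = c_i for every i, so c is indeed a codeword.


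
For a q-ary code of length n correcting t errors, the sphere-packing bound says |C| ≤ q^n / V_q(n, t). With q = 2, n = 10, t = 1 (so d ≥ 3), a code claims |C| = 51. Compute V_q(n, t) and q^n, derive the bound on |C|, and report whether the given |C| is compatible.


V_q(n, t) = 11, q^n = 1024, Hamming bound = 93, |C| = 51 ≤ bound (satisfied).

Step 1: Compute V_q(n, t) = Σ_{j=0}^1 C(n, j) (q−1)^j.
  j = 0: C(10,0)·(1)^0 = 1·1 = 1.
  j = 1: C(10,1)·(1)^1 = 10·1 = 10.
  V_q(n, t) = 1 + 10 = 11.
Step 2: q^n = 2^10 = 1024.
Step 3: Hamming bound ⌊q^n / V_q(n,t)⌋ = ⌊1024/11⌋ = 93.
Step 4: Compare |C| = 51 to 93: satisfied.
The claimed |C| lies below the Hamming bound.


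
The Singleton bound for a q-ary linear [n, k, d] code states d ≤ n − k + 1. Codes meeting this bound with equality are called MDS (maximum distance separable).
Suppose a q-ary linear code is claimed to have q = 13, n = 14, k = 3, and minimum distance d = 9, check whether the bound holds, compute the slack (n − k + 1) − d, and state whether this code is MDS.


Singleton RHS = n − k + 1 = 12, slack = 3, bound satisfied, not MDS.

Singleton bound: d ≤ n − k + 1.
Here n = 14, k = 3, so n − k + 1 = 12.
Given d = 9, check d ≤ 12: YES.
Slack = (n − k + 1) − d = 3.
The code is NOT MDS (slack = 3 > 0).
Description: the claimed parameters are [14, 3, 9]_13; such a code would be non-MDS.


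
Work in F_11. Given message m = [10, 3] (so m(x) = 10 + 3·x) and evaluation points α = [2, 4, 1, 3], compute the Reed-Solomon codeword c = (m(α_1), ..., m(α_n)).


c = [5, 0, 2, 8]

Message polynomial: m(x) = 10 + 3·x (mod 11).
For each evaluation point α_i, compute m(α_i) mod 11:
  α_1 = 2: Horner steps 3 → 5, so m(2) = 5.
  α_2 = 4: Horner steps 3 → 0, so m(4) = 0.
  α_3 = 1: Horner steps 3 → 2, so m(1) = 2.
  α_4 = 3: Horner steps 3 → 8, so m(3) = 8.
Codeword c = [5, 0, 2, 8] ∈ F_11^4.


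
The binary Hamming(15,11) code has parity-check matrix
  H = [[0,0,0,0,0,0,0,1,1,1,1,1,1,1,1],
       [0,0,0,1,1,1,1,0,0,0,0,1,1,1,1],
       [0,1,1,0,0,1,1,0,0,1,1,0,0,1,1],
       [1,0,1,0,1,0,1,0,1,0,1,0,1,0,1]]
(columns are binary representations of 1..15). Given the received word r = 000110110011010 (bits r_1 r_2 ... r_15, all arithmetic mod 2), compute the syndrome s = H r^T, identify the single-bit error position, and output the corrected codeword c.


s = (0, 1, 1, 1)^T, error position = 7, corrected codeword c = 000110010011010

Compute s = H r^T mod 2 one row at a time:
  s_1 = 1 + 0 + 0 + 1 + 1 + 0 + 1 + 0 = 4 ≡ 0 (mod 2).
  s_2 = 1 + 1 + 0 + 1 + 1 + 0 + 1 + 0 = 5 ≡ 1 (mod 2).
  s_3 = 0 + 0 + 0 + 1 + 0 + 1 + 1 + 0 = 3 ≡ 1 (mod 2).
  s_4 = 0 + 0 + 1 + 1 + 0 + 1 + 0 + 0 = 3 ≡ 1 (mod 2).
s = (0, 1, 1, 1)^T — this equals column 7 of H (binary 0111), so error is at position 7.
Correct: flip bit 7 of r = 000110110011010 to get c = 000110010011010.


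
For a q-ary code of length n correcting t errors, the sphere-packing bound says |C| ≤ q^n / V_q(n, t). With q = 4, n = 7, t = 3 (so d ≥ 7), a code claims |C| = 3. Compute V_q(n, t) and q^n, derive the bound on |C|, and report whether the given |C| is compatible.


V_q(n, t) = 1156, q^n = 16384, Hamming bound = 14, |C| = 3 ≤ bound (satisfied).

Step 1: Compute V_q(n, t) = Σ_{j=0}^3 C(n, j) (q−1)^j.
  j = 0: C(7,0)·(3)^0 = 1·1 = 1.
  j = 1: C(7,1)·(3)^1 = 7·3 = 21.
  j = 2: C(7,2)·(3)^2 = 21·9 = 189.
  j = 3: C(7,3)·(3)^3 = 35·27 = 945.
  V_q(n, t) = 1 + 21 + 189 + 945 = 1156.
Step 2: q^n = 4^7 = 16384.
Step 3: Hamming bound ⌊q^n / V_q(n,t)⌋ = ⌊16384/1156⌋ = 14.
Step 4: Compare |C| = 3 to 14: satisfied.
The claimed |C| lies below the Hamming bound.
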